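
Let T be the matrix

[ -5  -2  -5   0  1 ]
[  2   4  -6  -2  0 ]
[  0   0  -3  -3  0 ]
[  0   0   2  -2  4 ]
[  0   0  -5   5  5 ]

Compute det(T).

T is block upper-triangular with a 2×2 block and a 3×3 block on the diagonal, so its determinant equals the product of the determinants of the diagonal blocks.
det of the 2×2 block = -16
det of the 3×3 block = 180
det = (-16)·(180) = -2880

|T| = -2880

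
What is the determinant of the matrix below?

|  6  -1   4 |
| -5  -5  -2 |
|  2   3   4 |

Expand along row 1:
  + 6 · |-5 -2; 3 4| = 6·(-20 − (-6)) = -84
  − (-1) · |-5 -2; 2 4| = −(-1)·(-20 − (-4)) = -16
  + 4 · |-5 -5; 2 3| = 4·(-15 − (-10)) = -20
Sum: (-84) + (-16) + (-20) = -120

The determinant is -120.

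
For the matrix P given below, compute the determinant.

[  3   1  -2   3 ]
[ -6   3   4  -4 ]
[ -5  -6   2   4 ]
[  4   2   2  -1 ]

-646

Expand along row 1:
  + (3) · M_11   where M_11 = det([3 4 -4; -6 2 4; 2 2 -1]) = 42
  − (1) · M_12   where M_12 = det([-6 4 -4; -5 2 4; 4 2 -1]) = 176
  + (-2) · M_13   where M_13 = det([-6 3 -4; -5 -6 4; 4 2 -1]) = -11
  − (3) · M_14   where M_14 = det([-6 3 4; -5 -6 2; 4 2 2]) = 206
det = (+1)·(3)·(42) + (-1)·(1)·(176) + (+1)·(-2)·(-11) + (-1)·(3)·(206) = -646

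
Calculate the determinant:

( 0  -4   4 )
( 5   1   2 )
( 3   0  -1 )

-56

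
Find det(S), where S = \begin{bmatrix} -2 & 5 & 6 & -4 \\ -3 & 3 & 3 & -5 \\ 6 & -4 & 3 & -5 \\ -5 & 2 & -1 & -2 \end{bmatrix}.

The determinant is 61.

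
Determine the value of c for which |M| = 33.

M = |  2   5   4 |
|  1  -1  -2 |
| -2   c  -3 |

c = 0

Expanding along the column containing c, det(M) is linear in c: det(M) = (8)·c + (33).
Set (8)·c + (33) = 33  ⇒  (8)·c = 0  ⇒  c = 0.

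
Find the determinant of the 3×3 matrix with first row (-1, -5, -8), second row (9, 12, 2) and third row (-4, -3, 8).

The determinant is 130.

Expand along row 1:
  + (-1) · |12 2; -3 8| = (-1)·(96 − (-6)) = -102
  − (-5) · |9 2; -4 8| = −(-5)·(72 − (-8)) = 400
  + (-8) · |9 12; -4 -3| = (-8)·(-27 − (-48)) = -168
Sum: (-102) + (400) + (-168) = 130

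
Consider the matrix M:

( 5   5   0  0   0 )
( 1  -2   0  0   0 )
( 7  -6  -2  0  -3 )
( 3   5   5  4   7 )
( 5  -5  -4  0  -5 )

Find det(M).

120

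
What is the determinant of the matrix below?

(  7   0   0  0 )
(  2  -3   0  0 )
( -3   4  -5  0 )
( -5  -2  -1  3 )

The determinant is 315.

The matrix is lower triangular, so the determinant is the product of the diagonal entries:
det = (7) · (-3) · (-5) · (3) = 315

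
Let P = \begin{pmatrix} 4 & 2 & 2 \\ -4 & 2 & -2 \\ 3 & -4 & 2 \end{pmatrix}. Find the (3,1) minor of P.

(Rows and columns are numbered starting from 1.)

-8

Delete row 3 and column 1; the remaining 2×2 submatrix is [2 2; 2 -2].
Its determinant is 2·(-2) − 2·2 = -8.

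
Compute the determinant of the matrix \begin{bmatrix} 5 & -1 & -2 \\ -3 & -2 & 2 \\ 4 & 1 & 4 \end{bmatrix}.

The determinant is -80.

Expand along row 1:
  + 5 · |-2 2; 1 4| = 5·(-8 − 2) = -50
  − (-1) · |-3 2; 4 4| = −(-1)·(-12 − 8) = -20
  + (-2) · |-3 -2; 4 1| = (-2)·(-3 − (-8)) = -10
Sum: (-50) + (-20) + (-10) = -80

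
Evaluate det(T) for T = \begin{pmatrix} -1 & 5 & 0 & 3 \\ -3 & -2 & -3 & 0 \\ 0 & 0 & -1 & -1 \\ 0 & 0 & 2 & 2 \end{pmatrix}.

0

T is block upper-triangular with a 2×2 block and a 2×2 block on the diagonal, so its determinant equals the product of the determinants of the diagonal blocks.
det of the 2×2 block = 17
det of the 2×2 block = 0
det = (17)·(0) = 0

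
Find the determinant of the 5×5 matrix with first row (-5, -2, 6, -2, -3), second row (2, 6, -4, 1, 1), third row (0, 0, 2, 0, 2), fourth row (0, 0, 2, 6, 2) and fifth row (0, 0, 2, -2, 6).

-1248

The matrix is block upper-triangular with a 2×2 block and a 3×3 block on the diagonal, so its determinant equals the product of the determinants of the diagonal blocks.
det of the 2×2 block = -26
det of the 3×3 block = 48
det = (-26)·(48) = -1248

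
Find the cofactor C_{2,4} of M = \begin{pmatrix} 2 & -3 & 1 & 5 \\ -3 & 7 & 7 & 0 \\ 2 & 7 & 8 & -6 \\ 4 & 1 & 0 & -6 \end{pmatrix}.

-138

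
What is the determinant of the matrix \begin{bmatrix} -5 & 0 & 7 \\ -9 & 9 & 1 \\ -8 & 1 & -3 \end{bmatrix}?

581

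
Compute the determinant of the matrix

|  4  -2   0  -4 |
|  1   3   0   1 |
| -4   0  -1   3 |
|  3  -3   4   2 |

Expand along column 3 (it has 2 zeros):
  + (-1) · M_33   where M_33 = det([4 -2 -4; 1 3 1; 3 -3 2]) = 82
  − (4) · M_43   where M_43 = det([4 -2 -4; 1 3 1; -4 0 3]) = 2
det = (+1)·(-1)·(82) + (-1)·(4)·(2) = -90

-90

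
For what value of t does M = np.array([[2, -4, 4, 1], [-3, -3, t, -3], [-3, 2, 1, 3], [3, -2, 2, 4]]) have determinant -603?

t = -6

Expanding along the column containing t, det(M) is linear in t: det(M) = (56)·t + (-267).
Set (56)·t + (-267) = -603  ⇒  (56)·t = -336  ⇒  t = -6.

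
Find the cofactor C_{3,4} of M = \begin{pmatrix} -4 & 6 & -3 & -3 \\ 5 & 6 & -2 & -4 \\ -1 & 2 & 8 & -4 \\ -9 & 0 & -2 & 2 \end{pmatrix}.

Delete row 3 and column 4; the remaining 3×3 submatrix is [-4 6 -3; 5 6 -2; -9 0 -2].
Its determinant is 54.
The cofactor carries sign (−1)^(3+4) = −1, so C_{3,4} = −(54) = -54.

-54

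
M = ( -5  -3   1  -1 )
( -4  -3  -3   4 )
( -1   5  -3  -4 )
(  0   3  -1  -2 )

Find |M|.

det(M) = -92

Expand along row 4 (it has 1 zero):
  + (3) · M_42   where M_42 = det([-5 1 -1; -4 -3 4; -1 -3 -4]) = -149
  − (-1) · M_43   where M_43 = det([-5 -3 -1; -4 -3 4; -1 5 -4]) = 123
  + (-2) · M_44   where M_44 = det([-5 -3 1; -4 -3 -3; -1 5 -3]) = -116
det = (+1)·(3)·(-149) + (-1)·(-1)·(123) + (+1)·(-2)·(-116) = -92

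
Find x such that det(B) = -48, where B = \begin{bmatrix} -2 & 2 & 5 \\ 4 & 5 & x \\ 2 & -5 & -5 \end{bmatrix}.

Expanding along the column containing x, det(B) is linear in x: det(B) = (-6)·x + (-60).
Set (-6)·x + (-60) = -48  ⇒  (-6)·x = 12  ⇒  x = -2.

x = -2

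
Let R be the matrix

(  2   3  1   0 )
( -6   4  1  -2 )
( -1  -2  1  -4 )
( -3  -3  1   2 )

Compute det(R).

|R| = 312

Expand along row 1 (it has 1 zero):
  + (2) · M_11   where M_11 = det([4 1 -2; -2 1 -4; -3 1 2]) = 38
  − (3) · M_12   where M_12 = det([-6 1 -2; -1 1 -4; -3 1 2]) = -26
  + (1) · M_13   where M_13 = det([-6 4 -2; -1 -2 -4; -3 -3 2]) = 158
det = (+1)·(2)·(38) + (-1)·(3)·(-26) + (+1)·(1)·(158) = 312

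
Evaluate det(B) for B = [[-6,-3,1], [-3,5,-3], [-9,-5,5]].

Expand along row 1:
  + (-6) · |5 -3; -5 5| = (-6)·(25 − 15) = -60
  − (-3) · |-3 -3; -9 5| = −(-3)·(-15 − 27) = -126
  + 1 · |-3 5; -9 -5| = 1·(15 − (-45)) = 60
Sum: (-60) + (-126) + (60) = -126

The determinant is -126.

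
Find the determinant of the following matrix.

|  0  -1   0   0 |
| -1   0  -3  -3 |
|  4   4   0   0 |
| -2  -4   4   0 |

-48

Expand along row 1 (it has 3 zeros):
  − (-1) · M_12   where M_12 = det([-1 -3 -3; 4 0 0; -2 4 0]) = -48
det = (-1)·(-1)·(-48) = -48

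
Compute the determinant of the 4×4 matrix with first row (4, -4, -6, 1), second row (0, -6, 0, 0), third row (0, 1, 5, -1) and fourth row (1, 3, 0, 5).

-606

Expand along row 2 (it has 3 zeros):
  + (-6) · M_22   where M_22 = det([4 -6 1; 0 5 -1; 1 0 5]) = 101
det = (+1)·(-6)·(101) = -606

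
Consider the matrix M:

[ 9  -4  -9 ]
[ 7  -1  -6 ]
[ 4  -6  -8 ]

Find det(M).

Expand along row 1:
  + 9 · |-1 -6; -6 -8| = 9·(8 − 36) = -252
  − (-4) · |7 -6; 4 -8| = −(-4)·(-56 − (-24)) = -128
  + (-9) · |7 -1; 4 -6| = (-9)·(-42 − (-4)) = 342
Sum: (-252) + (-128) + (342) = -38

-38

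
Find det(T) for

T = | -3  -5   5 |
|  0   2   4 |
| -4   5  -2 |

Expand along column 1:
  + (-3) · |2 4; 5 -2| = (-3)·(-4 − 20) = 72
  + (-4) · |-5 5; 2 4| = (-4)·(-20 − 10) = 120
Sum: (72) + (120) = 192

det(T) = 192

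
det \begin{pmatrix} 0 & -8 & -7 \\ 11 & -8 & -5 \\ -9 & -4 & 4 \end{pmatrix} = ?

Expand along column 1:
  − 11 · |-8 -7; -4 4| = −11·(-32 − 28) = 660
  + (-9) · |-8 -7; -8 -5| = (-9)·(40 − 56) = 144
Sum: (660) + (144) = 804

The determinant is 804.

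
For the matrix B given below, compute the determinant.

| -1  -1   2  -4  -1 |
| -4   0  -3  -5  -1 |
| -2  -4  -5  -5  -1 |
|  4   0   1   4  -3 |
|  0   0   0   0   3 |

det(B) = -378

Expand along row 5 (it has 4 zeros):
  + (3) · M_55   where M_55 = det([-1 -1 2 -4; -4 0 -3 -5; -2 -4 -5 -5; 4 0 1 4]) = -126
det = (+1)·(3)·(-126) = -378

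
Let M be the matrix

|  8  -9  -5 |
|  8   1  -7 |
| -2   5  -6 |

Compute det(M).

The determinant is -536.

Expand along row 1:
  + 8 · |1 -7; 5 -6| = 8·(-6 − (-35)) = 232
  − (-9) · |8 -7; -2 -6| = −(-9)·(-48 − 14) = -558
  + (-5) · |8 1; -2 5| = (-5)·(40 − (-2)) = -210
Sum: (232) + (-558) + (-210) = -536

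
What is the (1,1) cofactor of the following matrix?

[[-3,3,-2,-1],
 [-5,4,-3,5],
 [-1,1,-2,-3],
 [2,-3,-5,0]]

Delete row 1 and column 1; the remaining 3×3 submatrix is [4 -3 5; 1 -2 -3; -3 -5 0].
Its determinant is -142.
The cofactor carries sign (−1)^(1+1) = +1, so C_{1,1} = +(-142) = -142.

-142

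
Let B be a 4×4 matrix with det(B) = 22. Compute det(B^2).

det(B^2) = (det B)^2 = (22)^2 = 484

484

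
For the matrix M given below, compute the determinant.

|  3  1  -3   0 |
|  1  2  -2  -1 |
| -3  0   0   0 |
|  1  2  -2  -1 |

The determinant is 0.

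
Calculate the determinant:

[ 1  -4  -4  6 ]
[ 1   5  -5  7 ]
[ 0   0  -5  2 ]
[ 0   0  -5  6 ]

The matrix is block upper-triangular with a 2×2 block and a 2×2 block on the diagonal, so its determinant equals the product of the determinants of the diagonal blocks.
det of the 2×2 block = 9
det of the 2×2 block = -20
det = (9)·(-20) = -180

-180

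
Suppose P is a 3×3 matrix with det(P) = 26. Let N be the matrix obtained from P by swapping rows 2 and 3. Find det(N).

|N| = -26

Swapping two rows multiplies the determinant by −1.
det(N) = (-1)·(26) = -26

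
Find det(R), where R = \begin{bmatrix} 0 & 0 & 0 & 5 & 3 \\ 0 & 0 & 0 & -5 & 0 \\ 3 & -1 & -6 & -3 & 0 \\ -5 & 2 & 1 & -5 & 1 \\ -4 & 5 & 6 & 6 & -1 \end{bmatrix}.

det(R) = 1455

Expand along row 2 (it has 4 zeros):
  + (-5) · M_24   where M_24 = det([0 0 0 3; 3 -1 -6 0; -5 2 1 1; -4 5 6 -1]) = -291
det = (+1)·(-5)·(-291) = 1455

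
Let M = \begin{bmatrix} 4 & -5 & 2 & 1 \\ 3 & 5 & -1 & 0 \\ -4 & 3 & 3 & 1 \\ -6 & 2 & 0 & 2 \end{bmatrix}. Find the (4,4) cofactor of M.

Delete row 4 and column 4; the remaining 3×3 submatrix is [4 -5 2; 3 5 -1; -4 3 3].
Its determinant is 155.
The cofactor carries sign (−1)^(4+4) = +1, so C_{4,4} = +(155) = 155.

155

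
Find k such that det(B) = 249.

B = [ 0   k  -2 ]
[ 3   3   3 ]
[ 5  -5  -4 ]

k = 7

Expanding along the row containing k, det(B) is linear in k: det(B) = (27)·k + (60).
Set (27)·k + (60) = 249  ⇒  (27)·k = 189  ⇒  k = 7.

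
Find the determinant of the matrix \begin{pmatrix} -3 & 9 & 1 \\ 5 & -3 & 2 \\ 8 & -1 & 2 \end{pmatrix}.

Expand along row 1:
  + (-3) · |-3 2; -1 2| = (-3)·(-6 − (-2)) = 12
  − 9 · |5 2; 8 2| = −9·(10 − 16) = 54
  + 1 · |5 -3; 8 -1| = 1·(-5 − (-24)) = 19
Sum: (12) + (54) + (19) = 85

85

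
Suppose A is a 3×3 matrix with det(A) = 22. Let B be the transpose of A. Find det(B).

det(Aᵀ) = det(A).
det(B) = (1)·(22) = 22

22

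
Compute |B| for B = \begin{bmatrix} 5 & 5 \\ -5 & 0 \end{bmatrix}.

det(B) = 5·0 − 5·(-5) = 0 − (-25) = 25

|B| = 25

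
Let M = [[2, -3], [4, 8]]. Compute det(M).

28

det(M) = 2·8 − (-3)·4 = 16 − (-12) = 28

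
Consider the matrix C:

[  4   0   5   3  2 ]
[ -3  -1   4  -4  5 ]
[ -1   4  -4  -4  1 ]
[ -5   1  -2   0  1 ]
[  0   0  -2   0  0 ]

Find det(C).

det(C) = -1260

Expand along row 5 (it has 4 zeros):
  + (-2) · M_53   where M_53 = det([4 0 3 2; -3 -1 -4 5; -1 4 -4 1; -5 1 0 1]) = 630
det = (+1)·(-2)·(630) = -1260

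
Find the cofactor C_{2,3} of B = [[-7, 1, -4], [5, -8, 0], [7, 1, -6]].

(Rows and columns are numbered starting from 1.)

Delete row 2 and column 3; the remaining 2×2 submatrix is [-7 1; 7 1].
Its determinant is (-7)·1 − 1·7 = -14.
The cofactor carries sign (−1)^(2+3) = −1, so C_{2,3} = −(-14) = 14.

14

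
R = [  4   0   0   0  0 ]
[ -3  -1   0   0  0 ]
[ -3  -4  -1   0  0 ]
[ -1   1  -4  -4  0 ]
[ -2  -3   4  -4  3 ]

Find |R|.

R is lower triangular, so det(R) is the product of the diagonal entries:
det = (4) · (-1) · (-1) · (-4) · (3) = -48

det(R) = -48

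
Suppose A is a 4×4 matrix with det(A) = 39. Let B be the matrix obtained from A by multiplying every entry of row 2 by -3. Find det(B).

Scaling one row by -3 multiplies the determinant by -3.
det(B) = (-3)·(39) = -117

det(B) = -117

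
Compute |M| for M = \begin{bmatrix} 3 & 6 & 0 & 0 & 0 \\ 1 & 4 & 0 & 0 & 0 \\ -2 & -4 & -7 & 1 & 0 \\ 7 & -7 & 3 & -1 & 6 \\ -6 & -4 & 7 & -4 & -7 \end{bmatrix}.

M is block lower-triangular with a 2×2 block and a 3×3 block on the diagonal, so its determinant equals the product of the determinants of the diagonal blocks.
det of the 2×2 block = 6
det of the 3×3 block = -154
det = (6)·(-154) = -924

The determinant is -924.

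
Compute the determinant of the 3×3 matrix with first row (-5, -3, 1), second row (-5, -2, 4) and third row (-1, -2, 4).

-40

Expand along row 1:
  + (-5) · |-2 4; -2 4| = (-5)·(-8 − (-8)) = 0
  − (-3) · |-5 4; -1 4| = −(-3)·(-20 − (-4)) = -48
  + 1 · |-5 -2; -1 -2| = 1·(10 − 2) = 8
Sum: (0) + (-48) + (8) = -40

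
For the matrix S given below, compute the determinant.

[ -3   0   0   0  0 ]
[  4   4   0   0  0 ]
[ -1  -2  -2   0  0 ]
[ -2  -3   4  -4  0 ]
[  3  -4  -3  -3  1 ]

S is lower triangular, so det(S) is the product of the diagonal entries:
det = (-3) · (4) · (-2) · (-4) · (1) = -96

-96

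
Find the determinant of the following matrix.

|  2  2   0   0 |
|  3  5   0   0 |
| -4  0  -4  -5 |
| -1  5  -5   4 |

The matrix is block lower-triangular with a 2×2 block and a 2×2 block on the diagonal, so its determinant equals the product of the determinants of the diagonal blocks.
det of the 2×2 block = 4
det of the 2×2 block = -41
det = (4)·(-41) = -164

-164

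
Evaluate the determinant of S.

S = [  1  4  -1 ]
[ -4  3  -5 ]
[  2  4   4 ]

Expand along row 1:
  + 1 · |3 -5; 4 4| = 1·(12 − (-20)) = 32
  − 4 · |-4 -5; 2 4| = −4·(-16 − (-10)) = 24
  + (-1) · |-4 3; 2 4| = (-1)·(-16 − 6) = 22
Sum: (32) + (24) + (22) = 78

det(S) = 78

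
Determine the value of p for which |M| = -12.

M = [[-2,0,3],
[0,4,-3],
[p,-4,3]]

Expanding along the column containing p, det(M) is linear in p: det(M) = (-12)·p + (0).
Set (-12)·p + (0) = -12  ⇒  (-12)·p = -12  ⇒  p = 1.

p = 1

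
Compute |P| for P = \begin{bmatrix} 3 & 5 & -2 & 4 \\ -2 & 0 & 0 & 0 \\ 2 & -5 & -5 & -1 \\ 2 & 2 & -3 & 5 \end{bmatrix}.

Expand along row 2 (it has 3 zeros):
  − (-2) · M_21   where M_21 = det([5 -2 4; -5 -5 -1; 2 -3 5]) = -86
det = (-1)·(-2)·(-86) = -172

|P| = -172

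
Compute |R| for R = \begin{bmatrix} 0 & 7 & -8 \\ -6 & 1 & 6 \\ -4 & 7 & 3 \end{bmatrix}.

The determinant is 262.

Expand along column 1:
  − (-6) · |7 -8; 7 3| = −(-6)·(21 − (-56)) = 462
  + (-4) · |7 -8; 1 6| = (-4)·(42 − (-8)) = -200
Sum: (462) + (-200) = 262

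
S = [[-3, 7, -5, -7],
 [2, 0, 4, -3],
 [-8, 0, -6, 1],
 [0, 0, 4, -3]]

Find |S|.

Expand along column 2 (it has 3 zeros):
  − (7) · M_12   where M_12 = det([2 4 -3; -8 -6 1; 0 4 -3]) = 28
det = (-1)·(7)·(28) = -196

det(S) = -196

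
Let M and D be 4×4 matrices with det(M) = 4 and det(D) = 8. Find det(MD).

32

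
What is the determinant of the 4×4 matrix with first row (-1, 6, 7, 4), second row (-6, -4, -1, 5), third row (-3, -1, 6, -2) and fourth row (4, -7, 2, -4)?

3185

Expand along row 1:
  + (-1) · M_11   where M_11 = det([-4 -1 5; -1 6 -2; -7 2 -4]) = 270
  − (6) · M_12   where M_12 = det([-6 -1 5; -3 6 -2; 4 2 -4]) = -10
  + (7) · M_13   where M_13 = det([-6 -4 5; -3 -1 -2; 4 -7 -4]) = 265
  − (4) · M_14   where M_14 = det([-6 -4 -1; -3 -1 6; 4 -7 2]) = -385
det = (+1)·(-1)·(270) + (-1)·(6)·(-10) + (+1)·(7)·(265) + (-1)·(4)·(-385) = 3185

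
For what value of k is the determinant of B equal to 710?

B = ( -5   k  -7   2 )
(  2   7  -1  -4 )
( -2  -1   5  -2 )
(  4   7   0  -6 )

k = -5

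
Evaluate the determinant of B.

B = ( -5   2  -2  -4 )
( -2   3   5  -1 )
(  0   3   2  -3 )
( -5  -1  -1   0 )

|B| = -61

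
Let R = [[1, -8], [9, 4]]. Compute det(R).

76

det(R) = 1·4 − (-8)·9 = 4 − (-72) = 76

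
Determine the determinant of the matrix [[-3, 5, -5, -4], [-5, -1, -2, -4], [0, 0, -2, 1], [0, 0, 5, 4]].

-364

The matrix is block upper-triangular with a 2×2 block and a 2×2 block on the diagonal, so its determinant equals the product of the determinants of the diagonal blocks.
det of the 2×2 block = 28
det of the 2×2 block = -13
det = (28)·(-13) = -364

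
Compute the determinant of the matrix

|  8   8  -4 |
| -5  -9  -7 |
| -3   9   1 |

Expand along row 1:
  + 8 · |-9 -7; 9 1| = 8·(-9 − (-63)) = 432
  − 8 · |-5 -7; -3 1| = −8·(-5 − 21) = 208
  + (-4) · |-5 -9; -3 9| = (-4)·(-45 − 27) = 288
Sum: (432) + (208) + (288) = 928

The determinant is 928.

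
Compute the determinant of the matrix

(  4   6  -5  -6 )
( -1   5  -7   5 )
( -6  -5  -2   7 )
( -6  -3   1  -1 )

Expand along row 1:
  + (4) · M_11   where M_11 = det([5 -7 5; -5 -2 7; -3 1 -1]) = 102
  − (6) · M_12   where M_12 = det([-1 -7 5; -6 -2 7; -6 1 -1]) = 251
  + (-5) · M_13   where M_13 = det([-1 5 5; -6 -5 7; -6 -3 -1]) = -326
  − (-6) · M_14   where M_14 = det([-1 5 -7; -6 -5 -2; -6 -3 1]) = 185
det = (+1)·(4)·(102) + (-1)·(6)·(251) + (+1)·(-5)·(-326) + (-1)·(-6)·(185) = 1642

1642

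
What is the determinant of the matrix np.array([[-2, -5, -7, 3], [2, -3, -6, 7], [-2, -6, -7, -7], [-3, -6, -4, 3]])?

Expand along row 1:
  + (-2) · M_11   where M_11 = det([-3 -6 7; -6 -7 -7; -6 -4 3]) = -339
  − (-5) · M_12   where M_12 = det([2 -6 7; -2 -7 -7; -3 -4 3]) = -351
  + (-7) · M_13   where M_13 = det([2 -3 7; -2 -6 -7; -3 -6 3]) = -243
  − (3) · M_14   where M_14 = det([2 -3 -6; -2 -6 -7; -3 -6 -4]) = -39
det = (+1)·(-2)·(-339) + (-1)·(-5)·(-351) + (+1)·(-7)·(-243) + (-1)·(3)·(-39) = 741

741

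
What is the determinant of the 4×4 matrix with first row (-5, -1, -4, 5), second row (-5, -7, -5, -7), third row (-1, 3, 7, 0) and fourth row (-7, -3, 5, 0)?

Expand along column 4 (it has 2 zeros):
  − (5) · M_14   where M_14 = det([-5 -7 -5; -1 3 7; -7 -3 5]) = 8
  + (-7) · M_24   where M_24 = det([-5 -1 -4; -1 3 7; -7 -3 5]) = -232
det = (-1)·(5)·(8) + (+1)·(-7)·(-232) = 1584

The determinant is 1584.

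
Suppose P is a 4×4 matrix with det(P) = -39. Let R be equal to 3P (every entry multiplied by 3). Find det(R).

|R| = -3159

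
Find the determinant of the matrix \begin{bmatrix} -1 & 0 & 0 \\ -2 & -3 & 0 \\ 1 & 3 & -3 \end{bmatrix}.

-9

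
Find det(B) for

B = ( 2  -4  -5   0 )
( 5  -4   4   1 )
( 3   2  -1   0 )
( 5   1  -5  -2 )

349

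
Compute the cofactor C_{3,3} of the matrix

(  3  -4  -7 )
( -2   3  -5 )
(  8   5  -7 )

1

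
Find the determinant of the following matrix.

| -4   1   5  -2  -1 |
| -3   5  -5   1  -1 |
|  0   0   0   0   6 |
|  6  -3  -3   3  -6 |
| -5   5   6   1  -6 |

486

Expand along row 3 (it has 4 zeros):
  + (6) · M_35   where M_35 = det([-4 1 5 -2; -3 5 -5 1; 6 -3 -3 3; -5 5 6 1]) = 81
det = (+1)·(6)·(81) = 486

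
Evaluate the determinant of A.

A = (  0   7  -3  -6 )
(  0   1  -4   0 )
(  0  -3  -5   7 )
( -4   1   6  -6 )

Expand along column 1 (it has 3 zeros):
  − (-4) · M_41   where M_41 = det([7 -3 -6; 1 -4 0; -3 -5 7]) = -73
det = (-1)·(-4)·(-73) = -292

det(A) = -292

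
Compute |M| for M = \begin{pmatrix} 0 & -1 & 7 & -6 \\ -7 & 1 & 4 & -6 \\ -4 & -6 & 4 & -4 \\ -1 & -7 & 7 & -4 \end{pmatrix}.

|M| = 460

Expand along row 1 (it has 1 zero):
  − (-1) · M_12   where M_12 = det([-7 4 -6; -4 4 -4; -1 7 -4]) = 12
  + (7) · M_13   where M_13 = det([-7 1 -6; -4 -6 -4; -1 -7 -4]) = -116
  − (-6) · M_14   where M_14 = det([-7 1 4; -4 -6 4; -1 -7 7]) = 210
det = (-1)·(-1)·(12) + (+1)·(7)·(-116) + (-1)·(-6)·(210) = 460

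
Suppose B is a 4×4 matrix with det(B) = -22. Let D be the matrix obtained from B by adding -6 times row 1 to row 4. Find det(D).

The determinant is -22.

Adding a multiple of one row to another leaves the determinant unchanged.
det(D) = (1)·(-22) = -22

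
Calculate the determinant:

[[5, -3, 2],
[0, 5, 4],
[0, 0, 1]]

The matrix is upper triangular, so the determinant is the product of the diagonal entries:
det = (5) · (5) · (1) = 25

25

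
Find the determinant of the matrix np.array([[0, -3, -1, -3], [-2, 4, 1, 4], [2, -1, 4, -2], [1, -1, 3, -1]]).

-19

Expand along row 1 (it has 1 zero):
  − (-3) · M_12   where M_12 = det([-2 1 4; 2 4 -2; 1 3 -1]) = 4
  + (-1) · M_13   where M_13 = det([-2 4 4; 2 -1 -2; 1 -1 -1]) = -2
  − (-3) · M_14   where M_14 = det([-2 4 1; 2 -1 4; 1 -1 3]) = -11
det = (-1)·(-3)·(4) + (+1)·(-1)·(-2) + (-1)·(-3)·(-11) = -19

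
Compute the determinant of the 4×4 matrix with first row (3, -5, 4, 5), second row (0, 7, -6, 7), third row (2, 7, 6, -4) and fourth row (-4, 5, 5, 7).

Expand along row 2 (it has 1 zero):
  + (7) · M_22   where M_22 = det([3 4 5; 2 6 -4; -4 5 7]) = 364
  − (-6) · M_23   where M_23 = det([3 -5 5; 2 7 -4; -4 5 7]) = 387
  + (7) · M_24   where M_24 = det([3 -5 4; 2 7 6; -4 5 5]) = 337
det = (+1)·(7)·(364) + (-1)·(-6)·(387) + (+1)·(7)·(337) = 7229

7229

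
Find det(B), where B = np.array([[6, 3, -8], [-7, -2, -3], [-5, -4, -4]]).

Expand along column 1:
  + 6 · |-2 -3; -4 -4| = 6·(8 − 12) = -24
  − (-7) · |3 -8; -4 -4| = −(-7)·(-12 − 32) = -308
  + (-5) · |3 -8; -2 -3| = (-5)·(-9 − 16) = 125
Sum: (-24) + (-308) + (125) = -207

|B| = -207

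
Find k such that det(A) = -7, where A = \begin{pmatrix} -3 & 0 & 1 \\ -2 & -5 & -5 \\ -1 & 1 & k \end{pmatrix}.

k = 1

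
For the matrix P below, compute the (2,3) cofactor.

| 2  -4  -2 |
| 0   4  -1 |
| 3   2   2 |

-16

Delete row 2 and column 3; the remaining 2×2 submatrix is [2 -4; 3 2].
Its determinant is 2·2 − (-4)·3 = 16.
The cofactor carries sign (−1)^(2+3) = −1, so C_{2,3} = −(16) = -16.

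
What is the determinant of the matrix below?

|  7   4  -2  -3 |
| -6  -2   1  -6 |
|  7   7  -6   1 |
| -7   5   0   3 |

Expand along row 4 (it has 1 zero):
  − (-7) · M_41   where M_41 = det([4 -2 -3; -2 1 -6; 7 -6 1]) = -75
  + (5) · M_42   where M_42 = det([7 -2 -3; -6 1 -6; 7 -6 1]) = -260
  + (3) · M_44   where M_44 = det([7 4 -2; -6 -2 1; 7 7 -6]) = -25
det = (-1)·(-7)·(-75) + (+1)·(5)·(-260) + (+1)·(3)·(-25) = -1900

-1900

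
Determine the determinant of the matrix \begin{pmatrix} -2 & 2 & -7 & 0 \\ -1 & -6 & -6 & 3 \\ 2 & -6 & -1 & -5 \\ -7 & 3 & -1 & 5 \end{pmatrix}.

Expand along row 1 (it has 1 zero):
  + (-2) · M_11   where M_11 = det([-6 -6 3; -6 -1 -5; 3 -1 5]) = -3
  − (2) · M_12   where M_12 = det([-1 -6 3; 2 -1 -5; -7 -1 5]) = -167
  + (-7) · M_13   where M_13 = det([-1 -6 3; 2 -6 -5; -7 3 5]) = -243
det = (+1)·(-2)·(-3) + (-1)·(2)·(-167) + (+1)·(-7)·(-243) = 2041

2041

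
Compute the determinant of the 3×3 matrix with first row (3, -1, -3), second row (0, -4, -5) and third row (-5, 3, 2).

Expand along row 2:
  + (-4) · |3 -3; -5 2| = (-4)·(6 − 15) = 36
  − (-5) · |3 -1; -5 3| = −(-5)·(9 − 5) = 20
Sum: (36) + (20) = 56

56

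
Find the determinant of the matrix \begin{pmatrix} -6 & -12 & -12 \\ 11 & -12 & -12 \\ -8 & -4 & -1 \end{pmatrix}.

612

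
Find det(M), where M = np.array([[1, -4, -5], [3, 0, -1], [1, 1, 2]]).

Expand along column 2:
  − (-4) · |3 -1; 1 2| = −(-4)·(6 − (-1)) = 28
  − 1 · |1 -5; 3 -1| = −1·(-1 − (-15)) = -14
Sum: (28) + (-14) = 14

The determinant is 14.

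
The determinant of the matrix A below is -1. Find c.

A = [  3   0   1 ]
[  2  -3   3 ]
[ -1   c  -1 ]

1

Expanding along the column containing c, det(A) is linear in c: det(A) = (-7)·c + (6).
Set (-7)·c + (6) = -1  ⇒  (-7)·c = -7  ⇒  c = 1.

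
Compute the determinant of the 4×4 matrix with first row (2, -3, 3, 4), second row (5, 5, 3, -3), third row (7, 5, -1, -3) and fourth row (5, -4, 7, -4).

1550

Expand along row 1:
  + (2) · M_11   where M_11 = det([5 3 -3; 5 -1 -3; -4 7 -4]) = 128
  − (-3) · M_12   where M_12 = det([5 3 -3; 7 -1 -3; 5 7 -4]) = 2
  + (3) · M_13   where M_13 = det([5 5 -3; 7 5 -3; 5 -4 -4]) = 64
  − (4) · M_14   where M_14 = det([5 5 3; 7 5 -1; 5 -4 7]) = -274
det = (+1)·(2)·(128) + (-1)·(-3)·(2) + (+1)·(3)·(64) + (-1)·(4)·(-274) = 1550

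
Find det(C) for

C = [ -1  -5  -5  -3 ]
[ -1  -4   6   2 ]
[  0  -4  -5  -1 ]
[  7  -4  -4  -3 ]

|C| = 741

Expand along row 3 (it has 1 zero):
  − (-4) · M_32   where M_32 = det([-1 -5 -3; -1 6 2; 7 -4 -3]) = 69
  + (-5) · M_33   where M_33 = det([-1 -5 -3; -1 -4 2; 7 -4 -3]) = -171
  − (-1) · M_34   where M_34 = det([-1 -5 -5; -1 -4 6; 7 -4 -4]) = -390
det = (-1)·(-4)·(69) + (+1)·(-5)·(-171) + (-1)·(-1)·(-390) = 741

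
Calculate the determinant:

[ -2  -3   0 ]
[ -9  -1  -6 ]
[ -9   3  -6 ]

Expand along row 1:
  + (-2) · |-1 -6; 3 -6| = (-2)·(6 − (-18)) = -48
  − (-3) · |-9 -6; -9 -6| = −(-3)·(54 − 54) = 0
Sum: (-48) + (0) = -48

-48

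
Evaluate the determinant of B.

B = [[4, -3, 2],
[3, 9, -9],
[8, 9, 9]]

Expand along column 1:
  + 4 · |9 -9; 9 9| = 4·(81 − (-81)) = 648
  − 3 · |-3 2; 9 9| = −3·(-27 − 18) = 135
  + 8 · |-3 2; 9 -9| = 8·(27 − 18) = 72
Sum: (648) + (135) + (72) = 855

|B| = 855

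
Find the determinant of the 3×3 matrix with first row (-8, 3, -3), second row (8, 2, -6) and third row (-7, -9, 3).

Expand along row 1:
  + (-8) · |2 -6; -9 3| = (-8)·(6 − 54) = 384
  − 3 · |8 -6; -7 3| = −3·(24 − 42) = 54
  + (-3) · |8 2; -7 -9| = (-3)·(-72 − (-14)) = 174
Sum: (384) + (54) + (174) = 612

The determinant is 612.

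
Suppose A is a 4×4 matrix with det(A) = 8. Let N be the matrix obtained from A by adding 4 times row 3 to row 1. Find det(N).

det(N) = 8

Adding a multiple of one row to another leaves the determinant unchanged.
det(N) = (1)·(8) = 8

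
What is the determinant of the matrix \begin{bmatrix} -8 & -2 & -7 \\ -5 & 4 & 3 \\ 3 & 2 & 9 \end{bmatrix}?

-194

Expand along column 1:
  + (-8) · |4 3; 2 9| = (-8)·(36 − 6) = -240
  − (-5) · |-2 -7; 2 9| = −(-5)·(-18 − (-14)) = -20
  + 3 · |-2 -7; 4 3| = 3·(-6 − (-28)) = 66
Sum: (-240) + (-20) + (66) = -194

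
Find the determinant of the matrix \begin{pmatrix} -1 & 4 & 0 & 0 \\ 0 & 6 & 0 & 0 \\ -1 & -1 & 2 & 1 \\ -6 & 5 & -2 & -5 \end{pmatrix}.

48

The matrix is block lower-triangular with a 2×2 block and a 2×2 block on the diagonal, so its determinant equals the product of the determinants of the diagonal blocks.
det of the 2×2 block = -6
det of the 2×2 block = -8
det = (-6)·(-8) = 48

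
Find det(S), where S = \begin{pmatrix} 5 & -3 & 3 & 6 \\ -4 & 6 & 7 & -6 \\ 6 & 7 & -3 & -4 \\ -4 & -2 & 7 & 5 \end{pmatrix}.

|S| = -2259

Expand along row 1:
  + (5) · M_11   where M_11 = det([6 7 -6; 7 -3 -4; -2 7 5]) = -369
  − (-3) · M_12   where M_12 = det([-4 7 -6; 6 -3 -4; -4 7 5]) = -330
  + (3) · M_13   where M_13 = det([-4 6 -6; 6 7 -4; -4 -2 5]) = -288
  − (6) · M_14   where M_14 = det([-4 6 7; 6 7 -3; -4 -2 7]) = -240
det = (+1)·(5)·(-369) + (-1)·(-3)·(-330) + (+1)·(3)·(-288) + (-1)·(6)·(-240) = -2259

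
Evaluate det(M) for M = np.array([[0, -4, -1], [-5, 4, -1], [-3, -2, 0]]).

-34

Expand along row 1:
  − (-4) · |-5 -1; -3 0| = −(-4)·(0 − 3) = -12
  + (-1) · |-5 4; -3 -2| = (-1)·(10 − (-12)) = -22
Sum: (-12) + (-22) = -34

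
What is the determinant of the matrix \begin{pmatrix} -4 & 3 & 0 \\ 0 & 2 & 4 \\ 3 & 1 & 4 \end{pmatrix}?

Expand along row 1:
  + (-4) · |2 4; 1 4| = (-4)·(8 − 4) = -16
  − 3 · |0 4; 3 4| = −3·(0 − 12) = 36
Sum: (-16) + (36) = 20

20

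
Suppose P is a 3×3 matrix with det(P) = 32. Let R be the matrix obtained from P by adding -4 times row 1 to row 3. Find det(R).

Adding a multiple of one row to another leaves the determinant unchanged.
det(R) = (1)·(32) = 32

|R| = 32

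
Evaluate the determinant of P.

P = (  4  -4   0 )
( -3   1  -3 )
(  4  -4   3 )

Expand along row 1:
  + 4 · |1 -3; -4 3| = 4·(3 − 12) = -36
  − (-4) · |-3 -3; 4 3| = −(-4)·(-9 − (-12)) = 12
Sum: (-36) + (12) = -24

-24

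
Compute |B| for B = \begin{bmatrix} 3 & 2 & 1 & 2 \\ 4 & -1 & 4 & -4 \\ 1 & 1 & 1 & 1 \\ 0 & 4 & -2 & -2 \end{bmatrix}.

Expand along row 4 (it has 1 zero):
  + (4) · M_42   where M_42 = det([3 1 2; 4 4 -4; 1 1 1]) = 16
  − (-2) · M_43   where M_43 = det([3 2 2; 4 -1 -4; 1 1 1]) = 3
  + (-2) · M_44   where M_44 = det([3 2 1; 4 -1 4; 1 1 1]) = -10
det = (+1)·(4)·(16) + (-1)·(-2)·(3) + (+1)·(-2)·(-10) = 90

90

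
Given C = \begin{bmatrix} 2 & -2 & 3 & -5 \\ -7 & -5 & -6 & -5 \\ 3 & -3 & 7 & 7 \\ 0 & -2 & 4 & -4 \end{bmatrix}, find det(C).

Expand along row 4 (it has 1 zero):
  + (-2) · M_42   where M_42 = det([2 3 -5; -7 -6 -5; 3 7 7]) = 243
  − (4) · M_43   where M_43 = det([2 -2 -5; -7 -5 -5; 3 -3 7]) = -348
  + (-4) · M_44   where M_44 = det([2 -2 3; -7 -5 -6; 3 -3 7]) = -60
det = (+1)·(-2)·(243) + (-1)·(4)·(-348) + (+1)·(-4)·(-60) = 1146

1146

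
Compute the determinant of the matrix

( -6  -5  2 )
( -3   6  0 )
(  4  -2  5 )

Expand along column 3:
  + 2 · |-3 6; 4 -2| = 2·(6 − 24) = -36
  + 5 · |-6 -5; -3 6| = 5·(-36 − 15) = -255
Sum: (-36) + (-255) = -291

The determinant is -291.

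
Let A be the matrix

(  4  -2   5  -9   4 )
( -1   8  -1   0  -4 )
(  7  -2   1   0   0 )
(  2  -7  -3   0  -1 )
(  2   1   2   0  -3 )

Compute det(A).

Expand along column 4 (it has 4 zeros):
  − (-9) · M_14   where M_14 = det([-1 8 -1 -4; 7 -2 1 0; 2 -7 -3 -1; 2 1 2 -3]) = -914
det = (-1)·(-9)·(-914) = -8226

The determinant is -8226.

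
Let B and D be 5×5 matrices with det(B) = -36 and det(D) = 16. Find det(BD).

|BD| = -576

det(BD) = det(B)·det(D) = (-36)·(16) = -576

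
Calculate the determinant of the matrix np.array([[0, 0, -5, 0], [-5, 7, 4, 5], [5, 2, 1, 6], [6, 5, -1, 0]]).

-2335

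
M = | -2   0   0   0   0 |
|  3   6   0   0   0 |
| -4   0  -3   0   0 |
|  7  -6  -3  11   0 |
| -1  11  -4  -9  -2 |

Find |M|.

M is lower triangular, so det(M) is the product of the diagonal entries:
det = (-2) · (6) · (-3) · (11) · (-2) = -792

|M| = -792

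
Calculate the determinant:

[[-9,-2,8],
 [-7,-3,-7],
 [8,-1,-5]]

Expand along column 1:
  + (-9) · |-3 -7; -1 -5| = (-9)·(15 − 7) = -72
  − (-7) · |-2 8; -1 -5| = −(-7)·(10 − (-8)) = 126
  + 8 · |-2 8; -3 -7| = 8·(14 − (-24)) = 304
Sum: (-72) + (126) + (304) = 358

358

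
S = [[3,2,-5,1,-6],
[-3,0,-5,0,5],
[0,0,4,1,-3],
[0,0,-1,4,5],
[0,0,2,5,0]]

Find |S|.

The determinant is -306.

S is block upper-triangular with a 2×2 block and a 3×3 block on the diagonal, so its determinant equals the product of the determinants of the diagonal blocks.
det of the 2×2 block = 6
det of the 3×3 block = -51
det = (6)·(-51) = -306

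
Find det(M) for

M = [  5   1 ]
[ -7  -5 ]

det(M) = 5·(-5) − 1·(-7) = -25 − (-7) = -18

-18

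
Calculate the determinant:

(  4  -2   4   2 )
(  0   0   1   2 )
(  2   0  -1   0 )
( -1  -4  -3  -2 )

-100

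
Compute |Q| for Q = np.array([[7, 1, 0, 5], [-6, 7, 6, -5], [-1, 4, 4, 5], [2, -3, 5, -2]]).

Expand along row 1 (it has 1 zero):
  + (7) · M_11   where M_11 = det([7 6 -5; 4 4 5; -3 5 -2]) = -433
  − (1) · M_12   where M_12 = det([-6 6 -5; -1 4 5; 2 5 -2]) = 311
  − (5) · M_14   where M_14 = det([-6 7 6; -1 4 4; 2 -3 5]) = -131
det = (+1)·(7)·(-433) + (-1)·(1)·(311) + (-1)·(5)·(-131) = -2687

det(Q) = -2687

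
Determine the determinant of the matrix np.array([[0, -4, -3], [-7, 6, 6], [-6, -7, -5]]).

Expand along row 1:
  − (-4) · |-7 6; -6 -5| = −(-4)·(35 − (-36)) = 284
  + (-3) · |-7 6; -6 -7| = (-3)·(49 − (-36)) = -255
Sum: (284) + (-255) = 29

29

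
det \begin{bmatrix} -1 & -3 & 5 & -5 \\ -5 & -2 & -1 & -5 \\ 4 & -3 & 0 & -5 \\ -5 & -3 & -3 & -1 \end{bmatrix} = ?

Expand along row 3 (it has 1 zero):
  + (4) · M_31   where M_31 = det([-3 5 -5; -2 -1 -5; -3 -3 -1]) = 92
  − (-3) · M_32   where M_32 = det([-1 5 -5; -5 -1 -5; -5 -3 -1]) = 64
  − (-5) · M_34   where M_34 = det([-1 -3 5; -5 -2 -1; -5 -3 -3]) = 52
det = (+1)·(4)·(92) + (-1)·(-3)·(64) + (-1)·(-5)·(52) = 820

820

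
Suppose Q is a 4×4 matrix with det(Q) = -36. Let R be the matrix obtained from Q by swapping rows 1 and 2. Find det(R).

|R| = 36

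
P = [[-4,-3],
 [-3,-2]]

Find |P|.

|P| = -1

det(P) = (-4)·(-2) − (-3)·(-3) = 8 − 9 = -1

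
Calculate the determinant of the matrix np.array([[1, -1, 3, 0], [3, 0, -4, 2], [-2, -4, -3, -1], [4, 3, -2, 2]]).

The determinant is 37.

Expand along row 1 (it has 1 zero):
  + (1) · M_11   where M_11 = det([0 -4 2; -4 -3 -1; 3 -2 2]) = 14
  − (-1) · M_12   where M_12 = det([3 -4 2; -2 -3 -1; 4 -2 2]) = 8
  + (3) · M_13   where M_13 = det([3 0 2; -2 -4 -1; 4 3 2]) = 5
det = (+1)·(1)·(14) + (-1)·(-1)·(8) + (+1)·(3)·(5) = 37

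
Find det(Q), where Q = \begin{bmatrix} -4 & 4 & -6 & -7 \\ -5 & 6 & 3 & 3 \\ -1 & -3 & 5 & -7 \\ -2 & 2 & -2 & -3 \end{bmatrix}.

Expand along row 1:
  + (-4) · M_11   where M_11 = det([6 3 3; -3 5 -7; 2 -2 -3]) = -255
  − (4) · M_12   where M_12 = det([-5 3 3; -1 5 -7; -2 -2 -3]) = 214
  + (-6) · M_13   where M_13 = det([-5 6 3; -1 -3 -7; -2 2 -3]) = -73
  − (-7) · M_14   where M_14 = det([-5 6 3; -1 -3 5; -2 2 -2]) = -76
det = (+1)·(-4)·(-255) + (-1)·(4)·(214) + (+1)·(-6)·(-73) + (-1)·(-7)·(-76) = 70

The determinant is 70.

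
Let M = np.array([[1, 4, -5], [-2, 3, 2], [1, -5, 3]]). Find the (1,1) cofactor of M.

The cofactor is 19.

Delete row 1 and column 1; the remaining 2×2 submatrix is [3 2; -5 3].
Its determinant is 3·3 − 2·(-5) = 19.
The cofactor carries sign (−1)^(1+1) = +1, so C_{1,1} = +(19) = 19.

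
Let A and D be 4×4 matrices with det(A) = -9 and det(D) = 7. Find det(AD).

det(AD) = det(A)·det(D) = (-9)·(7) = -63

-63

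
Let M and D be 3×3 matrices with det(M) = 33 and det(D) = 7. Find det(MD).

231

det(MD) = det(M)·det(D) = (33)·(7) = 231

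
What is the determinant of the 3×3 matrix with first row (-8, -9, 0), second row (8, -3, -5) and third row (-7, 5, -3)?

Expand along row 1:
  + (-8) · |-3 -5; 5 -3| = (-8)·(9 − (-25)) = -272
  − (-9) · |8 -5; -7 -3| = −(-9)·(-24 − 35) = -531
Sum: (-272) + (-531) = -803

-803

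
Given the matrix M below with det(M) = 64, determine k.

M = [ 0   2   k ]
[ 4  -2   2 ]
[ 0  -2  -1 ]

k = -7

Expanding along the row containing k, det(M) is linear in k: det(M) = (-8)·k + (8).
Set (-8)·k + (8) = 64  ⇒  (-8)·k = 56  ⇒  k = -7.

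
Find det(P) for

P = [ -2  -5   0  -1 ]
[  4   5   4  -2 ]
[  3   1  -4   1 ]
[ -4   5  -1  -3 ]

The determinant is 679.

Expand along row 1 (it has 1 zero):
  + (-2) · M_11   where M_11 = det([5 4 -2; 1 -4 1; 5 -1 -3]) = 59
  − (-5) · M_12   where M_12 = det([4 4 -2; 3 -4 1; -4 -1 -3]) = 110
  − (-1) · M_14   where M_14 = det([4 5 4; 3 1 -4; -4 5 -1]) = 247
det = (+1)·(-2)·(59) + (-1)·(-5)·(110) + (-1)·(-1)·(247) = 679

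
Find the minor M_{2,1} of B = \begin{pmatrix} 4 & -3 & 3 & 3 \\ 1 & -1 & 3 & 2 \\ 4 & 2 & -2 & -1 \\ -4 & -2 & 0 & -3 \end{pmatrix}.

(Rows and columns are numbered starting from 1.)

Delete row 2 and column 1; the remaining 3×3 submatrix is [-3 3 3; 2 -2 -1; -2 0 -3].
Its determinant is -6.

-6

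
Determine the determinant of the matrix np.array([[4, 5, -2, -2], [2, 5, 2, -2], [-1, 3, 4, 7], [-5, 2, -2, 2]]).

Expand along row 1:
  + (4) · M_11   where M_11 = det([5 2 -2; 3 4 7; 2 -2 2]) = 154
  − (5) · M_12   where M_12 = det([2 2 -2; -1 4 7; -5 -2 2]) = -66
  + (-2) · M_13   where M_13 = det([2 5 -2; -1 3 7; -5 2 2]) = -207
  − (-2) · M_14   where M_14 = det([2 5 2; -1 3 4; -5 2 -2]) = -112
det = (+1)·(4)·(154) + (-1)·(5)·(-66) + (+1)·(-2)·(-207) + (-1)·(-2)·(-112) = 1136

1136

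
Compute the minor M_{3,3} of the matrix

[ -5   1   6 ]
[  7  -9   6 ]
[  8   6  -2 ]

The minor is 38.

Delete row 3 and column 3; the remaining 2×2 submatrix is [-5 1; 7 -9].
Its determinant is (-5)·(-9) − 1·7 = 38.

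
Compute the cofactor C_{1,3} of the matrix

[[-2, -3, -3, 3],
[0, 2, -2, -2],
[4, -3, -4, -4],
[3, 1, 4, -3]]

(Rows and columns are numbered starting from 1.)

-26

Delete row 1 and column 3; the remaining 3×3 submatrix is [0 2 -2; 4 -3 -4; 3 1 -3].
Its determinant is -26.
The cofactor carries sign (−1)^(1+3) = +1, so C_{1,3} = +(-26) = -26.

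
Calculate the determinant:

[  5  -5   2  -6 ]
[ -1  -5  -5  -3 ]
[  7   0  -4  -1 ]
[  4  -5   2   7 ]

Expand along row 3 (it has 1 zero):
  + (7) · M_31   where M_31 = det([-5 2 -6; -5 -5 -3; -5 2 7]) = 455
  + (-4) · M_33   where M_33 = det([5 -5 -6; -1 -5 -3; 4 -5 7]) = -375
  − (-1) · M_34   where M_34 = det([5 -5 2; -1 -5 -5; 4 -5 2]) = -35
det = (+1)·(7)·(455) + (+1)·(-4)·(-375) + (-1)·(-1)·(-35) = 4650

4650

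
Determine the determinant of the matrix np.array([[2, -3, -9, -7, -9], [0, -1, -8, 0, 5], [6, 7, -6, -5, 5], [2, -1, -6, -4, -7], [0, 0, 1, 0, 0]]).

288

Expand along row 5 (it has 4 zeros):
  + (1) · M_53   where M_53 = det([2 -3 -7 -9; 0 -1 0 5; 6 7 -5 5; 2 -1 -4 -7]) = 288
det = (+1)·(1)·(288) = 288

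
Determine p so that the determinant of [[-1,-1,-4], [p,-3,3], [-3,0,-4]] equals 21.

Expanding along the column containing p, det(A) is linear in p: det(A) = (-4)·p + (33).
Set (-4)·p + (33) = 21  ⇒  (-4)·p = -12  ⇒  p = 3.

p = 3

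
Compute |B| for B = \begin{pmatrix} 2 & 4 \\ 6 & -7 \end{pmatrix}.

det(B) = 2·(-7) − 4·6 = -14 − 24 = -38

-38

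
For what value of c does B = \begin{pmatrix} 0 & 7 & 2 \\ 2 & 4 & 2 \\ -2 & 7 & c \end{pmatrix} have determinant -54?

Expanding along the row containing c, det(B) is linear in c: det(B) = (-14)·c + (16).
Set (-14)·c + (16) = -54  ⇒  (-14)·c = -70  ⇒  c = 5.

c = 5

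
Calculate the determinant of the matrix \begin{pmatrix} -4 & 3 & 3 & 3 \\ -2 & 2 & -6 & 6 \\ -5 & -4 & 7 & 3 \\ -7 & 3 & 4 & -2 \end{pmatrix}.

-1892

Expand along row 1:
  + (-4) · M_11   where M_11 = det([2 -6 6; -4 7 3; 3 4 -2]) = -280
  − (3) · M_12   where M_12 = det([-2 -6 6; -5 7 3; -7 4 -2]) = 412
  + (3) · M_13   where M_13 = det([-2 2 6; -5 -4 3; -7 3 -2]) = -318
  − (3) · M_14   where M_14 = det([-2 2 -6; -5 -4 7; -7 3 4]) = 274
det = (+1)·(-4)·(-280) + (-1)·(3)·(412) + (+1)·(3)·(-318) + (-1)·(3)·(274) = -1892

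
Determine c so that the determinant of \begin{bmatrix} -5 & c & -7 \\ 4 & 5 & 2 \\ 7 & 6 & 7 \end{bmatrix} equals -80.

3

Expanding along the column containing c, det(A) is linear in c: det(A) = (-14)·c + (-38).
Set (-14)·c + (-38) = -80  ⇒  (-14)·c = -42  ⇒  c = 3.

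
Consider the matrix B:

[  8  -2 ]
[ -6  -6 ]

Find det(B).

det(B) = 8·(-6) − (-2)·(-6) = -48 − 12 = -60

-60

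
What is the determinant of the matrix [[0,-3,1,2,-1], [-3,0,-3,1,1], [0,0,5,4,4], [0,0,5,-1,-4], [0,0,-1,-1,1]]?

477

The matrix is block upper-triangular with a 2×2 block and a 3×3 block on the diagonal, so its determinant equals the product of the determinants of the diagonal blocks.
det of the 2×2 block = -9
det of the 3×3 block = -53
det = (-9)·(-53) = 477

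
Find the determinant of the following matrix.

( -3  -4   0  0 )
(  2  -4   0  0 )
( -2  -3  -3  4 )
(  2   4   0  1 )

-60

The matrix is block lower-triangular with a 2×2 block and a 2×2 block on the diagonal, so its determinant equals the product of the determinants of the diagonal blocks.
det of the 2×2 block = 20
det of the 2×2 block = -3
det = (20)·(-3) = -60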